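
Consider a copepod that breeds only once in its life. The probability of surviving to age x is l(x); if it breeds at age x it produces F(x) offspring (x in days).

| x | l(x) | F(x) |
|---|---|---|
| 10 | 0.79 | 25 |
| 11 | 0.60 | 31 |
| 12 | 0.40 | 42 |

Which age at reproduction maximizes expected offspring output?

10

Expected offspring if breeding at age x = l(x) × F(x):
  age 10: 0.79 × 25 = 19.750
  age 11: 0.60 × 31 = 18.600
  age 12: 0.40 × 42 = 16.800
Maximum at age 10 (19.750).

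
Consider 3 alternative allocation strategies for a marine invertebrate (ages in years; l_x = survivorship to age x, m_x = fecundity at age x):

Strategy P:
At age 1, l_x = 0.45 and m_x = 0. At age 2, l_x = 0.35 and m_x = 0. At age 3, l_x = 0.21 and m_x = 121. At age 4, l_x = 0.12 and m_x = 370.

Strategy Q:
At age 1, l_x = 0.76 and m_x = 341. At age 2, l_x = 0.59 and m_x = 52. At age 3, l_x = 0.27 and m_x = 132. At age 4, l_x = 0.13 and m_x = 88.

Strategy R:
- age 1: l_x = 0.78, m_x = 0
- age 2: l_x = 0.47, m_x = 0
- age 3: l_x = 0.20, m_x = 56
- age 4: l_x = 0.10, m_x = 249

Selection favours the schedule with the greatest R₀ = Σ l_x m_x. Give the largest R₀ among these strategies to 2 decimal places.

336.92

Strategy P: R₀ = 0.45×0 + 0.35×0 + 0.21×121 + 0.12×370 = 69.8100
Strategy Q: R₀ = 0.76×341 + 0.59×52 + 0.27×132 + 0.13×88 = 336.9200
Strategy R: R₀ = 0.78×0 + 0.47×0 + 0.20×56 + 0.10×249 = 36.1000
Highest R₀: strategy Q with 336.9200.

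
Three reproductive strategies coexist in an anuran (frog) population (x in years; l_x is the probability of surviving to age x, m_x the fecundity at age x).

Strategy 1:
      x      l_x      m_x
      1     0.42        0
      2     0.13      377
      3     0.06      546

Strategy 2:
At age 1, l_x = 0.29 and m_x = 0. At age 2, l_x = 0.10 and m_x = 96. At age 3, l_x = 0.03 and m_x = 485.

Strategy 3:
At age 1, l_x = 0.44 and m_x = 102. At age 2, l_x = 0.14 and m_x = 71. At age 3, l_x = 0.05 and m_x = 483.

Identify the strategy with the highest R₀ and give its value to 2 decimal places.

Strategy 1: R₀ = 0.42×0 + 0.13×377 + 0.06×546 = 81.7700
Strategy 2: R₀ = 0.29×0 + 0.10×96 + 0.03×485 = 24.1500
Strategy 3: R₀ = 0.44×102 + 0.14×71 + 0.05×483 = 78.9700
Highest R₀: strategy 1 with 81.7700.

81.77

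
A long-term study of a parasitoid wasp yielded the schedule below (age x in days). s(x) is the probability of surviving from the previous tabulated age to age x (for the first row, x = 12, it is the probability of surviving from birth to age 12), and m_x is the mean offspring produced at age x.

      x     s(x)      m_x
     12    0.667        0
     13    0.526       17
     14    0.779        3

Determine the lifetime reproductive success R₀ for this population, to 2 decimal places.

6.78

Survivorship from birth: l_x = s_12·s_13·…·s_x.
  l_12 = 0.66700
  l_13 = 0.35084
  l_14 = 0.27331
R₀ = Σ l_x m_x:
  age 12: 0.66700 × 0 = 0.0000
  age 13: 0.35084 × 17 = 5.9643
  age 14: 0.27331 × 3 = 0.8199
R₀ = 0.0000 + 5.9643 + 0.8199 = 6.7842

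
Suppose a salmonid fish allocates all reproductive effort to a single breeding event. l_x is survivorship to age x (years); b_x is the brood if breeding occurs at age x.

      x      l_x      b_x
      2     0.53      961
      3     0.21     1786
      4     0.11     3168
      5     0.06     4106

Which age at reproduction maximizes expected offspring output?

Expected offspring if breeding at age x = l_x × b_x:
  age 2: 0.53 × 961 = 509.330
  age 3: 0.21 × 1786 = 375.060
  age 4: 0.11 × 3168 = 348.480
  age 5: 0.06 × 4106 = 246.360
Maximum at age 2 (509.330).

2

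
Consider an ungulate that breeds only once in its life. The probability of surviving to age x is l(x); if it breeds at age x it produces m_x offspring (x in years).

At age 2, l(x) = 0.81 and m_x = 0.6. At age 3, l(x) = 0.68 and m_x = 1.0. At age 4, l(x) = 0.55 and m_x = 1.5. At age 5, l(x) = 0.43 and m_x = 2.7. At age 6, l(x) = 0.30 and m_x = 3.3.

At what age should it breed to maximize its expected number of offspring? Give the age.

Expected offspring if breeding at age x = l(x) × m_x:
  age 2: 0.81 × 0.6 = 0.486
  age 3: 0.68 × 1.0 = 0.680
  age 4: 0.55 × 1.5 = 0.825
  age 5: 0.43 × 2.7 = 1.161
  age 6: 0.30 × 3.3 = 0.990
Maximum at age 5 (1.161).

5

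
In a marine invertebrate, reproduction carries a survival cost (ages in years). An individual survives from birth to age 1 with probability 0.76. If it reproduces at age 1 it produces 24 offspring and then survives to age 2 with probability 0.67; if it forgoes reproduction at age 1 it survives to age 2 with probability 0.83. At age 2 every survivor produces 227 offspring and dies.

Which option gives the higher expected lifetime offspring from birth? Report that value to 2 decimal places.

143.19

breed at age 1: R₀ = 0.76 × (24 + 0.67 × 227) = 0.76 × 176.0900 = 133.8284
delay to age 2: R₀ = 0.76 × (0.83 × 227) = 0.76 × 188.4100 = 143.1916
Higher: delay to age 2 (143.1916).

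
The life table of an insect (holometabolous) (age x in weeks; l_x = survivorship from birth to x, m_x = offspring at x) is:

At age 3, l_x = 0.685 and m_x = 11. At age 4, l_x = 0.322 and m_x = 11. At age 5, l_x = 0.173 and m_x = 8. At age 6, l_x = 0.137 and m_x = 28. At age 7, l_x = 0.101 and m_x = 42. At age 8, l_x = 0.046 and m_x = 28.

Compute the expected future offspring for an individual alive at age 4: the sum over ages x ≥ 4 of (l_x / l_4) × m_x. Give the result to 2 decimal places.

l_4 = 0.322. Conditional survival from age 4 to x is l_x / l_4.
  x=4: (0.322/0.322) × 11 = 11.0000
  x=5: (0.173/0.322) × 8 = 4.2981
  x=6: (0.137/0.322) × 28 = 11.9130
  x=7: (0.101/0.322) × 42 = 13.1739
  x=8: (0.046/0.322) × 28 = 4.0000
Sum = 11.0000 + 4.2981 + 11.9130 + 13.1739 + 4.0000 = 44.3851

44.39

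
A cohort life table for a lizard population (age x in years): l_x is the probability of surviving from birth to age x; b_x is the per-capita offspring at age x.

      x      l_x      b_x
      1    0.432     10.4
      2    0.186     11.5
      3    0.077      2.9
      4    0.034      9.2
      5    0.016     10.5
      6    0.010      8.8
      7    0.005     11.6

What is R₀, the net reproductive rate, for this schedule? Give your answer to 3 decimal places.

R₀ = Σ l_x b_x:
  age 1: 0.432 × 10.4 = 4.4928
  age 2: 0.186 × 11.5 = 2.1390
  age 3: 0.077 × 2.9 = 0.2233
  age 4: 0.034 × 9.2 = 0.3128
  age 5: 0.016 × 10.5 = 0.1680
  age 6: 0.010 × 8.8 = 0.0880
  age 7: 0.005 × 11.6 = 0.0580
R₀ = 4.4928 + 2.1390 + 0.2233 + 0.3128 + 0.1680 + 0.0880 + 0.0580 = 7.4819

7.482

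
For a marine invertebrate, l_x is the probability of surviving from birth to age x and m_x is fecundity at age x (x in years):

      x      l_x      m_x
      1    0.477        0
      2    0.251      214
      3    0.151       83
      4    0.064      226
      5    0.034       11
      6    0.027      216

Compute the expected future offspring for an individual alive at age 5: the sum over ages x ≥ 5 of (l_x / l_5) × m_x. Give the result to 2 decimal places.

l_5 = 0.034. Conditional survival from age 5 to x is l_x / l_5.
  x=5: (0.034/0.034) × 11 = 11.0000
  x=6: (0.027/0.034) × 216 = 171.5294
Sum = 11.0000 + 171.5294 = 182.5294

182.53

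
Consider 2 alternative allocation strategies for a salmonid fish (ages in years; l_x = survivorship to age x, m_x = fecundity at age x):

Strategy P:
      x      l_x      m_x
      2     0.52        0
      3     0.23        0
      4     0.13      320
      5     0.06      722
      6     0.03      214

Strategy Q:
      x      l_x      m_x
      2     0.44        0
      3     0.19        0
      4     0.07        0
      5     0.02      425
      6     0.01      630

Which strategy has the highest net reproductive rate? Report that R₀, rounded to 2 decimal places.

91.34

Strategy P: R₀ = 0.52×0 + 0.23×0 + 0.13×320 + 0.06×722 + 0.03×214 = 91.3400
Strategy Q: R₀ = 0.44×0 + 0.19×0 + 0.07×0 + 0.02×425 + 0.01×630 = 14.8000
Highest R₀: strategy P with 91.3400.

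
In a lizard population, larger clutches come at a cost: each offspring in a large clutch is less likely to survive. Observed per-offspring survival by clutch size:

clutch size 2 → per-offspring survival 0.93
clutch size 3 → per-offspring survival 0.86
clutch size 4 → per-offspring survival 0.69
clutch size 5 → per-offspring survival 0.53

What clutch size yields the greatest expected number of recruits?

Expected recruits = c × s(c):
  c=2: 2 × 0.93 = 1.860
  c=3: 3 × 0.86 = 2.580
  c=4: 4 × 0.69 = 2.760
  c=5: 5 × 0.53 = 2.650
Maximum at c = 4 (2.760 recruits).

4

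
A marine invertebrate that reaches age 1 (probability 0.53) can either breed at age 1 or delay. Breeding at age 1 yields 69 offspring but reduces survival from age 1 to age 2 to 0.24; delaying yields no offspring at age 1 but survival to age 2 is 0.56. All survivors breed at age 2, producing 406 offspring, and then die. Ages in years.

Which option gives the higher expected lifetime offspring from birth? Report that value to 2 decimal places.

120.50

breed at age 1: R₀ = 0.53 × (69 + 0.24 × 406) = 0.53 × 166.4400 = 88.2132
delay to age 2: R₀ = 0.53 × (0.56 × 406) = 0.53 × 227.3600 = 120.5008
Higher: delay to age 2 (120.5008).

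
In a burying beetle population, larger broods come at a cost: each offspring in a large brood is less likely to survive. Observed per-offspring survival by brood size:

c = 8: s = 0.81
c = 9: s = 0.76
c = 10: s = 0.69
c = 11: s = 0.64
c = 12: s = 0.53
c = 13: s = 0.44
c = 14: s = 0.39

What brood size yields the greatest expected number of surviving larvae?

Expected surviving larvae = c × s(c):
  c=8: 8 × 0.81 = 6.480
  c=9: 9 × 0.76 = 6.840
  c=10: 10 × 0.69 = 6.900
  c=11: 11 × 0.64 = 7.040
  c=12: 12 × 0.53 = 6.360
  c=13: 13 × 0.44 = 5.720
  c=14: 14 × 0.39 = 5.460
Maximum at c = 11 (7.040 surviving larvae).

11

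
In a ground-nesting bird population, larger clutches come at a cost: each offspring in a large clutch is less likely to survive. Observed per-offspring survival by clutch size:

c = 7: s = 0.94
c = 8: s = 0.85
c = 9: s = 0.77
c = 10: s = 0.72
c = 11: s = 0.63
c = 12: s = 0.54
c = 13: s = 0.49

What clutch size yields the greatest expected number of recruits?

10

Expected recruits = c × s(c):
  c=7: 7 × 0.94 = 6.580
  c=8: 8 × 0.85 = 6.800
  c=9: 9 × 0.77 = 6.930
  c=10: 10 × 0.72 = 7.200
  c=11: 11 × 0.63 = 6.930
  c=12: 12 × 0.54 = 6.480
  c=13: 13 × 0.49 = 6.370
Maximum at c = 10 (7.200 recruits).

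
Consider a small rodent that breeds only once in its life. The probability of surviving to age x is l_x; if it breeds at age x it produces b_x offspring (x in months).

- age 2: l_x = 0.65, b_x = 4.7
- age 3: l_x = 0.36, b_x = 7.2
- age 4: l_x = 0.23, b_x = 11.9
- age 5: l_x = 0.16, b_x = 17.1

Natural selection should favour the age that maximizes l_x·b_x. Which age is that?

2

Expected offspring if breeding at age x = l_x × b_x:
  age 2: 0.65 × 4.7 = 3.055
  age 3: 0.36 × 7.2 = 2.592
  age 4: 0.23 × 11.9 = 2.737
  age 5: 0.16 × 17.1 = 2.736
Maximum at age 2 (3.055).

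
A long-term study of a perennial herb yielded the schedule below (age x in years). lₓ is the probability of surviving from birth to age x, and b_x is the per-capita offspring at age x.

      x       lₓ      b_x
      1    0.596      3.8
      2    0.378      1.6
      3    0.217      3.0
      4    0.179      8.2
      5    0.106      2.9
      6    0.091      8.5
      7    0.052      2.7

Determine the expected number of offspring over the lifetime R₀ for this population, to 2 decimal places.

R₀ = Σ lₓ b_x:
  age 1: 0.596 × 3.8 = 2.2648
  age 2: 0.378 × 1.6 = 0.6048
  age 3: 0.217 × 3.0 = 0.6510
  age 4: 0.179 × 8.2 = 1.4678
  age 5: 0.106 × 2.9 = 0.3074
  age 6: 0.091 × 8.5 = 0.7735
  age 7: 0.052 × 2.7 = 0.1404
R₀ = 2.2648 + 0.6048 + 0.6510 + 1.4678 + 0.3074 + 0.7735 + 0.1404 = 6.2097

6.21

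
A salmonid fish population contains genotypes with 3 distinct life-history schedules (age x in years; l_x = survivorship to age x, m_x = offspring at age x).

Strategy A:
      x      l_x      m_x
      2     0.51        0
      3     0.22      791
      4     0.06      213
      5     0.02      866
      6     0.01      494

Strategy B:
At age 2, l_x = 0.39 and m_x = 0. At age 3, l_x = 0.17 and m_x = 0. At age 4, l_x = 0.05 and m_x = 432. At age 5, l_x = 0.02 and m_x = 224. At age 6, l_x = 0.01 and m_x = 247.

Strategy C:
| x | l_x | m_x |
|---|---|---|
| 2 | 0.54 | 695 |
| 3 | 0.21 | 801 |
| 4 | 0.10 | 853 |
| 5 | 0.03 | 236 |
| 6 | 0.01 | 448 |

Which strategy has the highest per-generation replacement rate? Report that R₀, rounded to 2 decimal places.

640.37

Strategy A: R₀ = 0.51×0 + 0.22×791 + 0.06×213 + 0.02×866 + 0.01×494 = 209.0600
Strategy B: R₀ = 0.39×0 + 0.17×0 + 0.05×432 + 0.02×224 + 0.01×247 = 28.5500
Strategy C: R₀ = 0.54×695 + 0.21×801 + 0.10×853 + 0.03×236 + 0.01×448 = 640.3700
Highest R₀: strategy C with 640.3700.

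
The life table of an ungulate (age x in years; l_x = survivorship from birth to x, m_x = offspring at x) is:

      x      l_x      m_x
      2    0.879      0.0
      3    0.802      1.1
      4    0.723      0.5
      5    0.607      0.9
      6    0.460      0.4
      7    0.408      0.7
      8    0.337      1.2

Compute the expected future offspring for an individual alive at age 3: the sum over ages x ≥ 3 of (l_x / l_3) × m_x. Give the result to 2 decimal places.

3.32

l_3 = 0.802. Conditional survival from age 3 to x is l_x / l_3.
  x=3: (0.802/0.802) × 1.1 = 1.1000
  x=4: (0.723/0.802) × 0.5 = 0.4507
  x=5: (0.607/0.802) × 0.9 = 0.6812
  x=6: (0.460/0.802) × 0.4 = 0.2294
  x=7: (0.408/0.802) × 0.7 = 0.3561
  x=8: (0.337/0.802) × 1.2 = 0.5042
Sum = 1.1000 + 0.4507 + 0.6812 + 0.2294 + 0.3561 + 0.5042 = 3.3217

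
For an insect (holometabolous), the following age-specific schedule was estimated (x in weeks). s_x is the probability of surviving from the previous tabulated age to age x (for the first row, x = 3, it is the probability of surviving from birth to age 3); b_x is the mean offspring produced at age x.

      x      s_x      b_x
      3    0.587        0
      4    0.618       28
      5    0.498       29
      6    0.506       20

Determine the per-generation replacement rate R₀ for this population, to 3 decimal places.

Survivorship from birth: l_x = s_3·s_4·…·s_x.
  l_3 = 0.58700
  l_4 = 0.36277
  l_5 = 0.18066
  l_6 = 0.09141
R₀ = Σ l_x b_x:
  age 3: 0.58700 × 0 = 0.0000
  age 4: 0.36277 × 28 = 10.1576
  age 5: 0.18066 × 29 = 5.2391
  age 6: 0.09141 × 20 = 1.8282
R₀ = 0.0000 + 10.1576 + 5.2391 + 1.8282 = 17.2249

17.225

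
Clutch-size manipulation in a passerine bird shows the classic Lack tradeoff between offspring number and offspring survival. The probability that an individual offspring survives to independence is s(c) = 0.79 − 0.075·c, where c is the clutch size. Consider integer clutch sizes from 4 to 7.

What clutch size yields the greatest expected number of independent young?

Expected independent young = c × s(c):
  c=4: 4 × 0.490 = 1.960
  c=5: 5 × 0.415 = 2.075
  c=6: 6 × 0.340 = 2.040
  c=7: 7 × 0.265 = 1.855
Maximum at c = 5 (2.075 independent young).

5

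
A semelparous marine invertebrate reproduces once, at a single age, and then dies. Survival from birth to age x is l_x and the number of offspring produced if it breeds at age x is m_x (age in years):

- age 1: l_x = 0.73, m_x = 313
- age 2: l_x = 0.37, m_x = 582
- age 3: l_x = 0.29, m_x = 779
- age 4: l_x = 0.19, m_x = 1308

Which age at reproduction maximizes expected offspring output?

4

Expected offspring if breeding at age x = l_x × m_x:
  age 1: 0.73 × 313 = 228.490
  age 2: 0.37 × 582 = 215.340
  age 3: 0.29 × 779 = 225.910
  age 4: 0.19 × 1308 = 248.520
Maximum at age 4 (248.520).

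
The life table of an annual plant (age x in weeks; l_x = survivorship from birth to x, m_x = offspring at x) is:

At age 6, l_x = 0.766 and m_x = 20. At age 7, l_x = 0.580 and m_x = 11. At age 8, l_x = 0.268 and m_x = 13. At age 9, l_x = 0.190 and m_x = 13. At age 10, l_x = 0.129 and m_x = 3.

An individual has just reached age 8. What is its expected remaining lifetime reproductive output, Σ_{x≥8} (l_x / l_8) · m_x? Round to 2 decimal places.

23.66

l_8 = 0.268. Conditional survival from age 8 to x is l_x / l_8.
  x=8: (0.268/0.268) × 13 = 13.0000
  x=9: (0.190/0.268) × 13 = 9.2164
  x=10: (0.129/0.268) × 3 = 1.4440
Sum = 13.0000 + 9.2164 + 1.4440 = 23.6604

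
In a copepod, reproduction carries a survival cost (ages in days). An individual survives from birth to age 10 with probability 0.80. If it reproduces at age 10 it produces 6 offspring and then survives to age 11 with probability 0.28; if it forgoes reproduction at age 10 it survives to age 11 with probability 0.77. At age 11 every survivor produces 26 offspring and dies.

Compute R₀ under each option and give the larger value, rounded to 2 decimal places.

breed at age 10: R₀ = 0.80 × (6 + 0.28 × 26) = 0.80 × 13.2800 = 10.6240
delay to age 11: R₀ = 0.80 × (0.77 × 26) = 0.80 × 20.0200 = 16.0160
Higher: delay to age 11 (16.0160).

16.02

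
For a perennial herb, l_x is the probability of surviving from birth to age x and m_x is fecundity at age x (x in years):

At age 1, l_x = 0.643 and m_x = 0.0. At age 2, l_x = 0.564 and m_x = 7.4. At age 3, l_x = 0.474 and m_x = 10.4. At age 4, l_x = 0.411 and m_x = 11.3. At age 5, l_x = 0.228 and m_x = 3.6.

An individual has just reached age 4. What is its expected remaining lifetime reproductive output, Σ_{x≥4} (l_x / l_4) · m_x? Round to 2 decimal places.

13.30

l_4 = 0.411. Conditional survival from age 4 to x is l_x / l_4.
  x=4: (0.411/0.411) × 11.3 = 11.3000
  x=5: (0.228/0.411) × 3.6 = 1.9971
Sum = 11.3000 + 1.9971 = 13.2971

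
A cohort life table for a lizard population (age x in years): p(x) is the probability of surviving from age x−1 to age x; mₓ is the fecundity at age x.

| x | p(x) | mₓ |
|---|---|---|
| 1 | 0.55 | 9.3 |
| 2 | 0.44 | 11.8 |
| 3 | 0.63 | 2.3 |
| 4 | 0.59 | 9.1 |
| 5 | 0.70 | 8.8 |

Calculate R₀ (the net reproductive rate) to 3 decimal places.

9.694

Survivorship from birth: l_x = p_1·p_2·…·p_x.
  l_1 = 0.55000
  l_2 = 0.24200
  l_3 = 0.15246
  l_4 = 0.08995
  l_5 = 0.06297
R₀ = Σ l_x mₓ:
  age 1: 0.55000 × 9.3 = 5.1150
  age 2: 0.24200 × 11.8 = 2.8556
  age 3: 0.15246 × 2.3 = 0.3507
  age 4: 0.08995 × 9.1 = 0.8185
  age 5: 0.06297 × 8.8 = 0.5541
R₀ = 5.1150 + 2.8556 + 0.3507 + 0.8185 + 0.5541 = 9.6939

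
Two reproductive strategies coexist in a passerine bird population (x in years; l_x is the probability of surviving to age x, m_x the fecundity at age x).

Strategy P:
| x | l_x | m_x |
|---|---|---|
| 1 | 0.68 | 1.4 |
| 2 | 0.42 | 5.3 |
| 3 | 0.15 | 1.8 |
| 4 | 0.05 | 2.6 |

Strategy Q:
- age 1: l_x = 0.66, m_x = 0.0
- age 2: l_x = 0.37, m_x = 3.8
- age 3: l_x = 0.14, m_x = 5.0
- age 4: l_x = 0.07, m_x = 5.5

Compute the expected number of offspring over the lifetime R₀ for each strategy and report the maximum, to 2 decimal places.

3.58

Strategy P: R₀ = 0.68×1.4 + 0.42×5.3 + 0.15×1.8 + 0.05×2.6 = 3.5780
Strategy Q: R₀ = 0.66×0.0 + 0.37×3.8 + 0.14×5.0 + 0.07×5.5 = 2.4910
Highest R₀: strategy P with 3.5780.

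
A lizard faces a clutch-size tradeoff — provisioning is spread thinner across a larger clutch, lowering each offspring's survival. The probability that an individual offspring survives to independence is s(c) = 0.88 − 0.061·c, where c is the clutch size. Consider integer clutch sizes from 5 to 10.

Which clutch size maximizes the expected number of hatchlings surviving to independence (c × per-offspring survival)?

7

Expected hatchlings surviving to independence = c × s(c):
  c=5: 5 × 0.575 = 2.875
  c=6: 6 × 0.514 = 3.084
  c=7: 7 × 0.453 = 3.171
  c=8: 8 × 0.392 = 3.136
  c=9: 9 × 0.331 = 2.979
  c=10: 10 × 0.270 = 2.700
Maximum at c = 7 (3.171 hatchlings surviving to independence).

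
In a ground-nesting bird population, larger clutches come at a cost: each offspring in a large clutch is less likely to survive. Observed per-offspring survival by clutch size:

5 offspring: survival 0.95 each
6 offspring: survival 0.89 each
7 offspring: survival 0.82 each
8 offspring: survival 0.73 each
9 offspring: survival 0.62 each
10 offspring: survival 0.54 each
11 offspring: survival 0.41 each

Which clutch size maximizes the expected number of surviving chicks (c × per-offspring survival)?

Expected surviving chicks = c × s(c):
  c=5: 5 × 0.95 = 4.750
  c=6: 6 × 0.89 = 5.340
  c=7: 7 × 0.82 = 5.740
  c=8: 8 × 0.73 = 5.840
  c=9: 9 × 0.62 = 5.580
  c=10: 10 × 0.54 = 5.400
  c=11: 11 × 0.41 = 4.510
Maximum at c = 8 (5.840 surviving chicks).

8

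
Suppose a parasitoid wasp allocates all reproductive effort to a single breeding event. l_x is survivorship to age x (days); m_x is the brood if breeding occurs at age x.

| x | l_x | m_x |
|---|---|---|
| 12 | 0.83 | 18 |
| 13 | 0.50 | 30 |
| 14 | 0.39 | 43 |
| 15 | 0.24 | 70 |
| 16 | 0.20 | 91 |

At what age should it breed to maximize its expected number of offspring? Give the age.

16

Expected offspring if breeding at age x = l_x × m_x:
  age 12: 0.83 × 18 = 14.940
  age 13: 0.50 × 30 = 15.000
  age 14: 0.39 × 43 = 16.770
  age 15: 0.24 × 70 = 16.800
  age 16: 0.20 × 91 = 18.200
Maximum at age 16 (18.200).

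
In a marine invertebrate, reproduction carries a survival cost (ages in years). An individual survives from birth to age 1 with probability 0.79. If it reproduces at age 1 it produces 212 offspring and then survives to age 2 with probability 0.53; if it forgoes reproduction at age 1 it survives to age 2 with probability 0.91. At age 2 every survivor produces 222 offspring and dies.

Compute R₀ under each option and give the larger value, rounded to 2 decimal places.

breed at age 1: R₀ = 0.79 × (212 + 0.53 × 222) = 0.79 × 329.6600 = 260.4314
delay to age 2: R₀ = 0.79 × (0.91 × 222) = 0.79 × 202.0200 = 159.5958
Higher: breed at age 1 (260.4314).

260.43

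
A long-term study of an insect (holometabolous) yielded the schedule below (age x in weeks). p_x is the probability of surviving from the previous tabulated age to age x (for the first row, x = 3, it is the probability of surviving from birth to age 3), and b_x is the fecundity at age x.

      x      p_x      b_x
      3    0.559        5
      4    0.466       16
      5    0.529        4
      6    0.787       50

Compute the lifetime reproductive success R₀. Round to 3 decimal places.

Survivorship from birth: l_x = p_3·p_4·…·p_x.
  l_3 = 0.55900
  l_4 = 0.26049
  l_5 = 0.13780
  l_6 = 0.10845
R₀ = Σ l_x b_x:
  age 3: 0.55900 × 5 = 2.7950
  age 4: 0.26049 × 16 = 4.1678
  age 5: 0.13780 × 4 = 0.5512
  age 6: 0.10845 × 50 = 5.4225
R₀ = 2.7950 + 4.1678 + 0.5512 + 5.4225 = 12.9365

12.937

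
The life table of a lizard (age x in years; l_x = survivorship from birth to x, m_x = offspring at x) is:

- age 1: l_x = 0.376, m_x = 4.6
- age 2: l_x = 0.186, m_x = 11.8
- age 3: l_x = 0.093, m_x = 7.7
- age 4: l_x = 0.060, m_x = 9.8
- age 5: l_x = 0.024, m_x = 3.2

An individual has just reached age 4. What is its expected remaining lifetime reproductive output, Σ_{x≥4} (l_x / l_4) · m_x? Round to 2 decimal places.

l_4 = 0.060. Conditional survival from age 4 to x is l_x / l_4.
  x=4: (0.060/0.060) × 9.8 = 9.8000
  x=5: (0.024/0.060) × 3.2 = 1.2800
Sum = 9.8000 + 1.2800 = 11.0800

11.08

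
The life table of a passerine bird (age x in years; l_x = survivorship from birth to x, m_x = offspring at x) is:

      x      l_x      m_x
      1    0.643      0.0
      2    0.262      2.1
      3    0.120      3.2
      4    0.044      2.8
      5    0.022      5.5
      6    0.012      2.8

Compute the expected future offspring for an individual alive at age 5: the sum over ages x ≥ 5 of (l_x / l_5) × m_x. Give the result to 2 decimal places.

7.03

l_5 = 0.022. Conditional survival from age 5 to x is l_x / l_5.
  x=5: (0.022/0.022) × 5.5 = 5.5000
  x=6: (0.012/0.022) × 2.8 = 1.5273
Sum = 5.5000 + 1.5273 = 7.0273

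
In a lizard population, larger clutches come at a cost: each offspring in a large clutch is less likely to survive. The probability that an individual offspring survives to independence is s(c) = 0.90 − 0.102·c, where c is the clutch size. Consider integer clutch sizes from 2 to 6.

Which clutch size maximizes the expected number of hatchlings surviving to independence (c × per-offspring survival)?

4

Expected hatchlings surviving to independence = c × s(c):
  c=2: 2 × 0.696 = 1.392
  c=3: 3 × 0.594 = 1.782
  c=4: 4 × 0.492 = 1.968
  c=5: 5 × 0.390 = 1.950
  c=6: 6 × 0.288 = 1.728
Maximum at c = 4 (1.968 hatchlings surviving to independence).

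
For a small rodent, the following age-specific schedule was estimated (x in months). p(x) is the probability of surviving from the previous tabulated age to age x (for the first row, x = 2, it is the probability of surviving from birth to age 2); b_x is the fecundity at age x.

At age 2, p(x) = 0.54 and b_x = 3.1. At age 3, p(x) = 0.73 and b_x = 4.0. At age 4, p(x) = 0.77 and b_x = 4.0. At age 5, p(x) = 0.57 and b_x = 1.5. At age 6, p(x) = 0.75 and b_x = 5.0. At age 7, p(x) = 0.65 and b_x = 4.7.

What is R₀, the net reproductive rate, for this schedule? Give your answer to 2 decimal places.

5.77

Survivorship from birth: l_x = p_2·p_3·…·p_x.
  l_2 = 0.54000
  l_3 = 0.39420
  l_4 = 0.30353
  l_5 = 0.17301
  l_6 = 0.12976
  l_7 = 0.08434
R₀ = Σ l_x b_x:
  age 2: 0.54000 × 3.1 = 1.6740
  age 3: 0.39420 × 4.0 = 1.5768
  age 4: 0.30353 × 4.0 = 1.2141
  age 5: 0.17301 × 1.5 = 0.2595
  age 6: 0.12976 × 5.0 = 0.6488
  age 7: 0.08434 × 4.7 = 0.3964
R₀ = 1.6740 + 1.5768 + 1.2141 + 0.2595 + 0.6488 + 0.3964 = 5.7696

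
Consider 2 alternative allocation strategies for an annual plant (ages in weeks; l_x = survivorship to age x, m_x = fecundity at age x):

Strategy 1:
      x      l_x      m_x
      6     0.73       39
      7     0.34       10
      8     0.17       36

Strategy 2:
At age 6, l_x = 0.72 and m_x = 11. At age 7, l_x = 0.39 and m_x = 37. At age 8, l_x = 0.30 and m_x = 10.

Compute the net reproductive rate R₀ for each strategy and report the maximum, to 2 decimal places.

37.99

Strategy 1: R₀ = 0.73×39 + 0.34×10 + 0.17×36 = 37.9900
Strategy 2: R₀ = 0.72×11 + 0.39×37 + 0.30×10 = 25.3500
Highest R₀: strategy 1 with 37.9900.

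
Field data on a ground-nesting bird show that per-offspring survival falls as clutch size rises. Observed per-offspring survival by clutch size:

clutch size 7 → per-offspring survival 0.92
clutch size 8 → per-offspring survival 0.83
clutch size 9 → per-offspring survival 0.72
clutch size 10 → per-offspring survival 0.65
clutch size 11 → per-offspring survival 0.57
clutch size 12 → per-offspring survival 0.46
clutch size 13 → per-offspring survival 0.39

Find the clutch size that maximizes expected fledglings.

Expected fledglings = c × s(c):
  c=7: 7 × 0.92 = 6.440
  c=8: 8 × 0.83 = 6.640
  c=9: 9 × 0.72 = 6.480
  c=10: 10 × 0.65 = 6.500
  c=11: 11 × 0.57 = 6.270
  c=12: 12 × 0.46 = 5.520
  c=13: 13 × 0.39 = 5.070
Maximum at c = 8 (6.640 fledglings).

8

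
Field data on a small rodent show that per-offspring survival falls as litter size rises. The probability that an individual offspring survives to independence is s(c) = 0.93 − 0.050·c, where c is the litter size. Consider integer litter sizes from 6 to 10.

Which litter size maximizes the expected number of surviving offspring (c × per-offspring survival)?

Expected surviving offspring = c × s(c):
  c=6: 6 × 0.630 = 3.780
  c=7: 7 × 0.580 = 4.060
  c=8: 8 × 0.530 = 4.240
  c=9: 9 × 0.480 = 4.320
  c=10: 10 × 0.430 = 4.300
Maximum at c = 9 (4.320 surviving offspring).

9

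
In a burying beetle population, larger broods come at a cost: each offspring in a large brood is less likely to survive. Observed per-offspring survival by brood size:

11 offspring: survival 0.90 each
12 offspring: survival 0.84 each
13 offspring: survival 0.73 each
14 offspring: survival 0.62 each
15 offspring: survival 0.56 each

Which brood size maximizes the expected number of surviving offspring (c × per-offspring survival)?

12

Expected surviving offspring = c × s(c):
  c=11: 11 × 0.90 = 9.900
  c=12: 12 × 0.84 = 10.080
  c=13: 13 × 0.73 = 9.490
  c=14: 14 × 0.62 = 8.680
  c=15: 15 × 0.56 = 8.400
Maximum at c = 12 (10.080 surviving offspring).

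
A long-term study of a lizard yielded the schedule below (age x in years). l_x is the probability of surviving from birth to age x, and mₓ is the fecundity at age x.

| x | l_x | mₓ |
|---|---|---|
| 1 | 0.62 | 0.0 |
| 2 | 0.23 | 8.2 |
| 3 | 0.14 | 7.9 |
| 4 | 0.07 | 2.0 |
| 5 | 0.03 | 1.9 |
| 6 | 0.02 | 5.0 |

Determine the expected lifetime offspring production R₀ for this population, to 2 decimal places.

R₀ = Σ l_x mₓ:
  age 1: 0.62 × 0.0 = 0.0000
  age 2: 0.23 × 8.2 = 1.8860
  age 3: 0.14 × 7.9 = 1.1060
  age 4: 0.07 × 2.0 = 0.1400
  age 5: 0.03 × 1.9 = 0.0570
  age 6: 0.02 × 5.0 = 0.1000
R₀ = 0.0000 + 1.8860 + 1.1060 + 0.1400 + 0.0570 + 0.1000 = 3.2890

3.29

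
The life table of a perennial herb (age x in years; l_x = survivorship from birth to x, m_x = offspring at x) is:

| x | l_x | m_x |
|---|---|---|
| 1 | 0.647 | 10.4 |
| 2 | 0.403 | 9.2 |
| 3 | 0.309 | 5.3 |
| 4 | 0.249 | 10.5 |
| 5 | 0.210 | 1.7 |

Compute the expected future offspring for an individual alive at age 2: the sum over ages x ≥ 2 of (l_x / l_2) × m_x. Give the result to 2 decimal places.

20.64

l_2 = 0.403. Conditional survival from age 2 to x is l_x / l_2.
  x=2: (0.403/0.403) × 9.2 = 9.2000
  x=3: (0.309/0.403) × 5.3 = 4.0638
  x=4: (0.249/0.403) × 10.5 = 6.4876
  x=5: (0.210/0.403) × 1.7 = 0.8859
Sum = 9.2000 + 4.0638 + 6.4876 + 0.8859 = 20.6372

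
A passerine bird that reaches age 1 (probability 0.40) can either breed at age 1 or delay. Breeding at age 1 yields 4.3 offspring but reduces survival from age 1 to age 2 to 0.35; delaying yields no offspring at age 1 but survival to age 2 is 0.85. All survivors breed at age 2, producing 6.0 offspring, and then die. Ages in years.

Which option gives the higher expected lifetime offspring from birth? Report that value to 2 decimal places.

breed at age 1: R₀ = 0.40 × (4.3 + 0.35 × 6.0) = 0.40 × 6.4000 = 2.5600
delay to age 2: R₀ = 0.40 × (0.85 × 6.0) = 0.40 × 5.1000 = 2.0400
Higher: breed at age 1 (2.5600).

2.56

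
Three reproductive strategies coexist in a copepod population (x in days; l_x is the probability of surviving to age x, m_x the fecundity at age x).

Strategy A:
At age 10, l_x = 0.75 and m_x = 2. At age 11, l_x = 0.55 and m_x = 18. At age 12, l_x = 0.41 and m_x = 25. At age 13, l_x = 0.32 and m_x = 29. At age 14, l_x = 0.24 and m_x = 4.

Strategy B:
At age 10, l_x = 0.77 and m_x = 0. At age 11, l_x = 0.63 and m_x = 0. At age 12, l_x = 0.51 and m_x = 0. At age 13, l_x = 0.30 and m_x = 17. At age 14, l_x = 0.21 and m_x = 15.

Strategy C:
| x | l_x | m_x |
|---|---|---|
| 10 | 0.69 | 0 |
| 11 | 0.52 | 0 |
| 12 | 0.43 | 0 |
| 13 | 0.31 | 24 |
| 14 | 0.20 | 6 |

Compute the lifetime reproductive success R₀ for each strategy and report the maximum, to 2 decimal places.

31.89

Strategy A: R₀ = 0.75×2 + 0.55×18 + 0.41×25 + 0.32×29 + 0.24×4 = 31.8900
Strategy B: R₀ = 0.77×0 + 0.63×0 + 0.51×0 + 0.30×17 + 0.21×15 = 8.2500
Strategy C: R₀ = 0.69×0 + 0.52×0 + 0.43×0 + 0.31×24 + 0.20×6 = 8.6400
Highest R₀: strategy A with 31.8900.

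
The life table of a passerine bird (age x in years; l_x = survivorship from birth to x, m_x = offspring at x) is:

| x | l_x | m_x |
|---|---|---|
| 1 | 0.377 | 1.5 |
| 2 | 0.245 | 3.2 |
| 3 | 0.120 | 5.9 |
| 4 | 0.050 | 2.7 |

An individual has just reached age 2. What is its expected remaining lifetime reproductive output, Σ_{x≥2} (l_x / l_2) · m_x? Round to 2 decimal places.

l_2 = 0.245. Conditional survival from age 2 to x is l_x / l_2.
  x=2: (0.245/0.245) × 3.2 = 3.2000
  x=3: (0.120/0.245) × 5.9 = 2.8898
  x=4: (0.050/0.245) × 2.7 = 0.5510
Sum = 3.2000 + 2.8898 + 0.5510 = 6.6408

6.64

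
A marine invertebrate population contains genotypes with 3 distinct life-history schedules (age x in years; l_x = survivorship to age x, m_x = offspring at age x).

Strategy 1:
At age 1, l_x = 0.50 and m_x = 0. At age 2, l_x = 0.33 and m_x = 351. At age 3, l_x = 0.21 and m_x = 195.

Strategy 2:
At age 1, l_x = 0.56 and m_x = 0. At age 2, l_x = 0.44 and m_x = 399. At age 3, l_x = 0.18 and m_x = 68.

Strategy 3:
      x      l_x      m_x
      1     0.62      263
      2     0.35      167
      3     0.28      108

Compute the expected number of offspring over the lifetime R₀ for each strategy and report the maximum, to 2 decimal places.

251.75

Strategy 1: R₀ = 0.50×0 + 0.33×351 + 0.21×195 = 156.7800
Strategy 2: R₀ = 0.56×0 + 0.44×399 + 0.18×68 = 187.8000
Strategy 3: R₀ = 0.62×263 + 0.35×167 + 0.28×108 = 251.7500
Highest R₀: strategy 3 with 251.7500.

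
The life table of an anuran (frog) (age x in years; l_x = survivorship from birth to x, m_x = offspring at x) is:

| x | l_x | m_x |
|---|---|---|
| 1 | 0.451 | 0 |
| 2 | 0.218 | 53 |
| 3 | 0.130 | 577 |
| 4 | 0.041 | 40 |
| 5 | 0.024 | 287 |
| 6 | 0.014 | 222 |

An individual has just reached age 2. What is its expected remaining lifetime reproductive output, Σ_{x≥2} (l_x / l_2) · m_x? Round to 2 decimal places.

l_2 = 0.218. Conditional survival from age 2 to x is l_x / l_2.
  x=2: (0.218/0.218) × 53 = 53.0000
  x=3: (0.130/0.218) × 577 = 344.0826
  x=4: (0.041/0.218) × 40 = 7.5229
  x=5: (0.024/0.218) × 287 = 31.5963
  x=6: (0.014/0.218) × 222 = 14.2569
Sum = 53.0000 + 344.0826 + 7.5229 + 31.5963 + 14.2569 = 450.4587

450.46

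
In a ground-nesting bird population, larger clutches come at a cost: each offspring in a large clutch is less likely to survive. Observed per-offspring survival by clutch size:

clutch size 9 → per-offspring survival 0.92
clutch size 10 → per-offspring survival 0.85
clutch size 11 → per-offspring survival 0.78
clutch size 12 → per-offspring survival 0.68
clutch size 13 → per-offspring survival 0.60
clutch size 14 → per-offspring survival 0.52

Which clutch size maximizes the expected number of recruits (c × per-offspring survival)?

11

Expected recruits = c × s(c):
  c=9: 9 × 0.92 = 8.280
  c=10: 10 × 0.85 = 8.500
  c=11: 11 × 0.78 = 8.580
  c=12: 12 × 0.68 = 8.160
  c=13: 13 × 0.60 = 7.800
  c=14: 14 × 0.52 = 7.280
Maximum at c = 11 (8.580 recruits).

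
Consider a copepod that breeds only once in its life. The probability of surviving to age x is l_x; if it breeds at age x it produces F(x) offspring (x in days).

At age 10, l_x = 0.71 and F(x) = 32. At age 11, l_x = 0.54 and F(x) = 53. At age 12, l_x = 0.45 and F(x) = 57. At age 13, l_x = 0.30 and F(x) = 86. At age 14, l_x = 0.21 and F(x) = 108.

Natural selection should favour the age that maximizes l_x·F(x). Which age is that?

11

Expected offspring if breeding at age x = l_x × F(x):
  age 10: 0.71 × 32 = 22.720
  age 11: 0.54 × 53 = 28.620
  age 12: 0.45 × 57 = 25.650
  age 13: 0.30 × 86 = 25.800
  age 14: 0.21 × 108 = 22.680
Maximum at age 11 (28.620).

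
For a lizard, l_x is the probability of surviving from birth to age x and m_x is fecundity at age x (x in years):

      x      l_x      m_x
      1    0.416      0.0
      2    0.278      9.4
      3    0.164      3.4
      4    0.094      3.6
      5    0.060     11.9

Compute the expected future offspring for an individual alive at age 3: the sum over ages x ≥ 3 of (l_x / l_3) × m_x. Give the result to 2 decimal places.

l_3 = 0.164. Conditional survival from age 3 to x is l_x / l_3.
  x=3: (0.164/0.164) × 3.4 = 3.4000
  x=4: (0.094/0.164) × 3.6 = 2.0634
  x=5: (0.060/0.164) × 11.9 = 4.3537
Sum = 3.4000 + 2.0634 + 4.3537 = 9.8171

9.82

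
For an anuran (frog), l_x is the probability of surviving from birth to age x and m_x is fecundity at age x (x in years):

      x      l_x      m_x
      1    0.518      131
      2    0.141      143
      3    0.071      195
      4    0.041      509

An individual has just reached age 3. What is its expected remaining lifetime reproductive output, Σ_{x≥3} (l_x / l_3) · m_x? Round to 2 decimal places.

l_3 = 0.071. Conditional survival from age 3 to x is l_x / l_3.
  x=3: (0.071/0.071) × 195 = 195.0000
  x=4: (0.041/0.071) × 509 = 293.9296
Sum = 195.0000 + 293.9296 = 488.9296

488.93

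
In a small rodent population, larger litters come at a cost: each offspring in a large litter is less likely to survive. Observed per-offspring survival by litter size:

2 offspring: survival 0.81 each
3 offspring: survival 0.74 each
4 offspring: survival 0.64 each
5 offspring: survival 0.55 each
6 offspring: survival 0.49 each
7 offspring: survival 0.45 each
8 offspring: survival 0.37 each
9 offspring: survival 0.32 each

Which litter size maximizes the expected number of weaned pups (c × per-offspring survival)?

Expected weaned pups = c × s(c):
  c=2: 2 × 0.81 = 1.620
  c=3: 3 × 0.74 = 2.220
  c=4: 4 × 0.64 = 2.560
  c=5: 5 × 0.55 = 2.750
  c=6: 6 × 0.49 = 2.940
  c=7: 7 × 0.45 = 3.150
  c=8: 8 × 0.37 = 2.960
  c=9: 9 × 0.32 = 2.880
Maximum at c = 7 (3.150 weaned pups).

7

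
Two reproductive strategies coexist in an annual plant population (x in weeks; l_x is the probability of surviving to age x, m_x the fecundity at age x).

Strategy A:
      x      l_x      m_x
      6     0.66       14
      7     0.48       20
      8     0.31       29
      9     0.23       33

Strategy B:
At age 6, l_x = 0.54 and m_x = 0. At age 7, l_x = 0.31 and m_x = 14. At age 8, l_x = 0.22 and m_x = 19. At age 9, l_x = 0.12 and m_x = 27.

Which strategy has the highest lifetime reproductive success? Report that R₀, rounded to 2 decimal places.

35.42

Strategy A: R₀ = 0.66×14 + 0.48×20 + 0.31×29 + 0.23×33 = 35.4200
Strategy B: R₀ = 0.54×0 + 0.31×14 + 0.22×19 + 0.12×27 = 11.7600
Highest R₀: strategy A with 35.4200.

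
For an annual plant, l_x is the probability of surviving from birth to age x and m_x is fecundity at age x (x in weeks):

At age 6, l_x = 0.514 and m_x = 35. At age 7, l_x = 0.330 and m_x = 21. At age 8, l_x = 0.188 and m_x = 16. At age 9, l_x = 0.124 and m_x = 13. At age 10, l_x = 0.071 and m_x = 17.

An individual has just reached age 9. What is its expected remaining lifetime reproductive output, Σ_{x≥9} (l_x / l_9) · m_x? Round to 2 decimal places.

22.73

l_9 = 0.124. Conditional survival from age 9 to x is l_x / l_9.
  x=9: (0.124/0.124) × 13 = 13.0000
  x=10: (0.071/0.124) × 17 = 9.7339
Sum = 13.0000 + 9.7339 = 22.7339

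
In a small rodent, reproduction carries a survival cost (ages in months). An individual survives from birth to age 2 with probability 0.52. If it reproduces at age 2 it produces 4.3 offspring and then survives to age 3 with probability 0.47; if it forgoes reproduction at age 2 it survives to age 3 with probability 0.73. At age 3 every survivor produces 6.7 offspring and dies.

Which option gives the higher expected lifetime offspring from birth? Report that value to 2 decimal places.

3.87

breed at age 2: R₀ = 0.52 × (4.3 + 0.47 × 6.7) = 0.52 × 7.4490 = 3.8735
delay to age 3: R₀ = 0.52 × (0.73 × 6.7) = 0.52 × 4.8910 = 2.5433
Higher: breed at age 2 (3.8735).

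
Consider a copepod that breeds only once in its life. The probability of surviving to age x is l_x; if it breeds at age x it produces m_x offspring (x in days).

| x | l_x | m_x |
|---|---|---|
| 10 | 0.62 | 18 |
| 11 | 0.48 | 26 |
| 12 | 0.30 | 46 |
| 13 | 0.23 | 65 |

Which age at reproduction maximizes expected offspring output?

13

Expected offspring if breeding at age x = l_x × m_x:
  age 10: 0.62 × 18 = 11.160
  age 11: 0.48 × 26 = 12.480
  age 12: 0.30 × 46 = 13.800
  age 13: 0.23 × 65 = 14.950
Maximum at age 13 (14.950).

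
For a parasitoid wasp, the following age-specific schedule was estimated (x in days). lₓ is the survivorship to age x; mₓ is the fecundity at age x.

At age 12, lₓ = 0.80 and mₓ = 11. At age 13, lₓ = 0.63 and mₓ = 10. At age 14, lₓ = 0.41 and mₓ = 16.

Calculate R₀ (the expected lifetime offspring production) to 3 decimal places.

21.660

R₀ = Σ lₓ mₓ:
  age 12: 0.80 × 11 = 8.8000
  age 13: 0.63 × 10 = 6.3000
  age 14: 0.41 × 16 = 6.5600
R₀ = 8.8000 + 6.3000 + 6.5600 = 21.6600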